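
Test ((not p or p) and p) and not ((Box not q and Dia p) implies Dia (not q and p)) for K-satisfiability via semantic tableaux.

1. ((not p or p) and p) and not ((Box not q and Dia p) implies Dia (not q and p)), 0
2. (not p or p) and p, 0
3. not ((Box not q and Dia p) implies Dia (not q and p)), 0
4. not p or p, 0
5. p, 0
6. Box not q and Dia p, 0
7. not Dia (not q and p), 0
8. Box not q, 0
9. Dia p, 0
10. p, 1
11. not (not q and p), 1
12. not q, 1
13. not p, 1
Accessibility: 0R1
Branch closes: p and not p both at 1.
All branches of the tableau close; one closing branch shown above.

No, unsatisfiable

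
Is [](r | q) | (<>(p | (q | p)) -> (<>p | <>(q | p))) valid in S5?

Valid in S5

Tableau for the negation ~([](r | q) | (<>(p | (q | p)) -> (<>p | <>(q | p)))):
1. ~([](r | q) | (<>(p | (q | p)) -> (<>p | <>(q | p)))), 0
2. ~[](r | q), 0   [~|-rule on 1]
3. ~(<>(p | (q | p)) -> (<>p | <>(q | p))), 0   [~|-rule on 1]
4. <>(p | (q | p)), 0   [~->-rule on 3]
5. ~(<>p | <>(q | p)), 0   [~->-rule on 3]
6. ~<>p, 0   [~|-rule on 5]
7. ~<>(q | p), 0   [~|-rule on 5]
8. ~p, 0   [~<>-rule on 6 via 0R0]
9. ~(q | p), 0   [~<>-rule on 7 via 0R0]
10. ~q, 0   [~|-rule on 9]
11. ~(r | q), 1   [~[]-rule on 2: fresh world 1, 0R1]
12. ~r, 1   [~|-rule on 11]
13. ~q, 1   [~|-rule on 11]
14. ~p, 1   [~<>-rule on 6 via 0R1]
15. ~(q | p), 1   [~<>-rule on 7 via 0R1]
16. p | (q | p), 2   [<>-rule on 4: fresh world 2, 0R2]
17. ~p, 2   [~<>-rule on 6 via 0R2]
18. ~(q | p), 2   [~<>-rule on 7 via 0R2]
19. ~q, 2   [~|-rule on 18]
20. q | p, 2   [|-rule on 16 (branches; this branch)]
21. p, 2   [|-rule on 20 (branches; this branch)]
Accessibility: 0R0, 0R1, 0R2, 1R0, 1R1, 1R2, 2R0, 2R1, 2R2
Branch closes: p and ~p both at 2.
All branches of the negation close; one closing branch shown above.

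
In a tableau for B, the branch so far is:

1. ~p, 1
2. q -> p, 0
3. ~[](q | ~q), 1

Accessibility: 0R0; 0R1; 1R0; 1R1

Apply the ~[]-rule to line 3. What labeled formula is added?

a fresh world 2 with 1R2, and ~(q | ~q) at 2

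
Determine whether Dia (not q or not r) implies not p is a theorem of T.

Invalid (countermodel exists)

Tableau for the negation not (Dia (not q or not r) implies not p):
1. not (Dia (not q or not r) implies not p), u
2. Dia (not q or not r), u   [neg-implies-rule on 1]
3. p, u   [neg-implies-rule on 1]
4. not q or not r, v   [Dia-rule on 2: fresh world v, uRv]
5. not r, v   [or-rule on 4 (branches; this branch)]
Accessibility: uRu, uRv, vRv
The negation has an open branch (countermodel exists).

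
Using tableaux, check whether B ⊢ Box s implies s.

Tableau for the negation not (Box s implies s):
1. not (Box s implies s), u
2. Box s, u   [neg-implies-rule on 1]
3. not s, u   [neg-implies-rule on 1]
4. s, u   [Box-rule on 2 via uRu]
Accessibility: uRu
Branch closes: s and not s both at u.
All branches of the negation close; one closing branch shown above.

Yes, valid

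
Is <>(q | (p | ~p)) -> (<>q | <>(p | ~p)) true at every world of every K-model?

Valid

Tableau for the negation ~(<>(q | (p | ~p)) -> (<>q | <>(p | ~p))):
1. ~(<>(q | (p | ~p)) -> (<>q | <>(p | ~p))), u
2. <>(q | (p | ~p)), u
3. ~(<>q | <>(p | ~p)), u
4. ~<>q, u
5. ~<>(p | ~p), u
6. q | (p | ~p), v
7. ~q, v
8. ~(p | ~p), v
9. ~p, v
10. p, v
Accessibility: uRv
Branch closes: p and ~p both at v.
Every branch of the negation's tableau closes; the branch above is one of them.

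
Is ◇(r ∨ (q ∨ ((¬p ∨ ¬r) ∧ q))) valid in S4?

Invalid (countermodel exists)

Tableau for the negation ¬◇(r ∨ (q ∨ ((¬p ∨ ¬r) ∧ q))):
1. ¬◇(r ∨ (q ∨ ((¬p ∨ ¬r) ∧ q))), w0
2. ¬(r ∨ (q ∨ ((¬p ∨ ¬r) ∧ q))), w0
3. ¬r, w0
4. ¬(q ∨ ((¬p ∨ ¬r) ∧ q)), w0
5. ¬q, w0
6. ¬((¬p ∨ ¬r) ∧ q), w0
Accessibility: w0Rw0
The negation has an open branch (countermodel exists).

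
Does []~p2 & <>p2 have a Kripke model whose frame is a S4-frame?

No, unsatisfiable

1. []~p2 & <>p2, u
2. []~p2, u   [&-rule on 1]
3. <>p2, u   [&-rule on 1]
4. ~p2, u   [[]-rule on 2 via uRu]
5. p2, v   [<>-rule on 3: fresh world v, uRv]
6. ~p2, v   [[]-rule on 2 via uRv]
Accessibility: uRu, uRv, vRv
Branch closes: p2 and ~p2 both at v.
Every branch closes; the branch above is one of them.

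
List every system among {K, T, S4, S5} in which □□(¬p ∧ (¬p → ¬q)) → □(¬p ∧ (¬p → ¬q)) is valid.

T, S4, S5

T-tableau for the negation ¬(□□(¬p ∧ (¬p → ¬q)) → □(¬p ∧ (¬p → ¬q))):
1. ¬(□□(¬p ∧ (¬p → ¬q)) → □(¬p ∧ (¬p → ¬q))), w0
2. □□(¬p ∧ (¬p → ¬q)), w0   [¬→-rule on 1]
3. ¬□(¬p ∧ (¬p → ¬q)), w0   [¬→-rule on 1]
4. □(¬p ∧ (¬p → ¬q)), w0   [□-rule on 2 via w0Rw0]
5. ¬p ∧ (¬p → ¬q), w0   [□-rule on 4 via w0Rw0]
6. ¬p, w0   [∧-rule on 5]
7. ¬p → ¬q, w0   [∧-rule on 5]
8. ¬q, w0   [→-rule on 7 (branches; this branch)]
9. ¬(¬p ∧ (¬p → ¬q)), w1   [¬□-rule on 3: fresh world w1, w0Rw1]
10. □(¬p ∧ (¬p → ¬q)), w1   [□-rule on 2 via w0Rw1]
11. ¬p ∧ (¬p → ¬q), w1   [□-rule on 4 via w0Rw1]
12. ¬p, w1   [∧-rule on 11]
13. ¬p → ¬q, w1   [∧-rule on 11]
14. ¬(¬p → ¬q), w1   [¬∧-rule on 9 (branches; this branch)]
15. q, w1   [¬→-rule on 14]
16. ¬q, w1   [→-rule on 13 (branches; this branch)]
Accessibility: w0Rw0, w0Rw1, w1Rw1
Branch closes: q and ¬q both at w1.
Every branch closes (one shown): valid in T, hence also in S4, S5 (every theorem of T is a theorem of S4 and S5).
K-tableau for the negation ¬(□□(¬p ∧ (¬p → ¬q)) → □(¬p ∧ (¬p → ¬q))):
1. ¬(□□(¬p ∧ (¬p → ¬q)) → □(¬p ∧ (¬p → ¬q))), w0
2. □□(¬p ∧ (¬p → ¬q)), w0   [¬→-rule on 1]
3. ¬□(¬p ∧ (¬p → ¬q)), w0   [¬→-rule on 1]
4. ¬(¬p ∧ (¬p → ¬q)), w1   [¬□-rule on 3: fresh world w1, w0Rw1]
5. □(¬p ∧ (¬p → ¬q)), w1   [□-rule on 2 via w0Rw1]
6. ¬(¬p → ¬q), w1   [¬∧-rule on 4 (branches; this branch)]
7. ¬p, w1   [¬→-rule on 6]
8. q, w1   [¬→-rule on 6]
Accessibility: w0Rw1
Complete open branch: countermodel on a K-frame, so not valid in K.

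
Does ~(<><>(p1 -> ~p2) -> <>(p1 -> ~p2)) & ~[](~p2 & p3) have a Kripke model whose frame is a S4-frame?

1. ~(<><>(p1 -> ~p2) -> <>(p1 -> ~p2)) & ~[](~p2 & p3), u
2. ~(<><>(p1 -> ~p2) -> <>(p1 -> ~p2)), u
3. ~[](~p2 & p3), u
4. <><>(p1 -> ~p2), u
5. ~<>(p1 -> ~p2), u
6. ~(p1 -> ~p2), u
7. p1, u
8. p2, u
9. ~(~p2 & p3), v
10. ~(p1 -> ~p2), v
11. p1, v
12. p2, v
13. ~p3, v
14. <>(p1 -> ~p2), w
15. ~(p1 -> ~p2), w
16. p1, w
17. p2, w
18. p1 -> ~p2, x
19. ~(p1 -> ~p2), x
20. p1, x
21. p2, x
22. ~p2, x
Accessibility: uRu, uRv, uRw, uRx, vRv, wRw, wRx, xRx
Branch closes: p2 and ~p2 both at x.
(One branch shown.) All branches close.

Unsatisfiable (every branch closes)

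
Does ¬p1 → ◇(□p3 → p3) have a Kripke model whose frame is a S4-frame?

Satisfiable

1. ¬p1 → ◇(□p3 → p3), 0
2. ◇(□p3 → p3), 0   [→-rule on 1 (branches; this branch)]
3. □p3 → p3, 1   [◇-rule on 2: fresh world 1, 0R1]
4. p3, 1   [→-rule on 3 (branches; this branch)]
Accessibility: 0R0, 0R1, 1R1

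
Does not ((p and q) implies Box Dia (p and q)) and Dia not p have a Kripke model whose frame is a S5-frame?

Unsatisfiable (every branch closes)

1. not ((p and q) implies Box Dia (p and q)) and Dia not p, 0
2. not ((p and q) implies Box Dia (p and q)), 0   [and-rule on 1]
3. Dia not p, 0   [and-rule on 1]
4. p and q, 0   [neg-implies-rule on 2]
5. not Box Dia (p and q), 0   [neg-implies-rule on 2]
6. p, 0   [and-rule on 4]
7. q, 0   [and-rule on 4]
8. not p, 1   [Dia-rule on 3: fresh world 1, 0R1]
9. not Dia (p and q), 2   [neg-Box-rule on 5: fresh world 2, 0R2]
10. not (p and q), 0   [neg-Dia-rule on 9 via 2R0]
11. not (p and q), 1   [neg-Dia-rule on 9 via 2R1]
12. not (p and q), 2   [neg-Dia-rule on 9 via 2R2]
13. not q, 0   [neg-and-rule on 10 (branches; this branch)]
Accessibility: 0R0, 0R1, 0R2, 1R0, 1R1, 1R2, 2R0, 2R1, 2R2
Branch closes: q and not q both at 0.
(One branch shown.) All branches close.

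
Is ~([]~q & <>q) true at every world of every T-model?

Tableau for the negation []~q & <>q:
1. []~q & <>q, 0
2. []~q, 0
3. <>q, 0
4. ~q, 0
5. q, 1
6. ~q, 1
Accessibility: 0R0, 0R1, 1R1
Branch closes: q and ~q both at 1.
Every branch of the negation's tableau closes; the branch above is one of them.

Valid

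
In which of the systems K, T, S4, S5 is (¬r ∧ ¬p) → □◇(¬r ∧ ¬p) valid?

S4-tableau for the negation ¬((¬r ∧ ¬p) → □◇(¬r ∧ ¬p)):
1. ¬((¬r ∧ ¬p) → □◇(¬r ∧ ¬p)), w0
2. ¬r ∧ ¬p, w0
3. ¬□◇(¬r ∧ ¬p), w0
4. ¬r, w0
5. ¬p, w0
6. ¬◇(¬r ∧ ¬p), w1
7. ¬(¬r ∧ ¬p), w1
8. p, w1
Accessibility: w0Rw0, w0Rw1, w1Rw1
Complete open branch: countermodel on an S4-frame, so not valid in S4, nor in K, T (the same frame is also a K-frame and a T-frame).
S5-tableau for the negation ¬((¬r ∧ ¬p) → □◇(¬r ∧ ¬p)):
1. ¬((¬r ∧ ¬p) → □◇(¬r ∧ ¬p)), w0
2. ¬r ∧ ¬p, w0
3. ¬□◇(¬r ∧ ¬p), w0
4. ¬r, w0
5. ¬p, w0
6. ¬◇(¬r ∧ ¬p), w1
7. ¬(¬r ∧ ¬p), w0
8. ¬(¬r ∧ ¬p), w1
9. p, w0
Accessibility: w0Rw0, w0Rw1, w1Rw0, w1Rw1
Branch closes: p and ¬p both at w0.
Every branch closes (one shown): valid in S5.

S5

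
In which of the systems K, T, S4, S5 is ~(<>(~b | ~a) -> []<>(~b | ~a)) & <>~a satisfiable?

K, T, S4

S4-tableau for the formula:
1. ~(<>(~b | ~a) -> []<>(~b | ~a)) & <>~a, u
2. ~(<>(~b | ~a) -> []<>(~b | ~a)), u   [&-rule on 1]
3. <>~a, u   [&-rule on 1]
4. <>(~b | ~a), u   [~->-rule on 2]
5. ~[]<>(~b | ~a), u   [~->-rule on 2]
6. ~a, v   [<>-rule on 3: fresh world v, uRv]
7. ~b | ~a, w   [<>-rule on 4: fresh world w, uRw]
8. ~a, w   [|-rule on 7 (branches; this branch)]
9. ~<>(~b | ~a), x   [~[]-rule on 5: fresh world x, uRx]
10. ~(~b | ~a), x   [~<>-rule on 9 via xRx]
11. b, x   [~|-rule on 10]
12. a, x   [~|-rule on 10]
Accessibility: uRu, uRv, uRw, uRx, vRv, wRw, xRx
Complete open branch: satisfiable in S4, hence also in K, T (this S4-model is also a K-model and a T-model).
S5-tableau for the formula:
1. ~(<>(~b | ~a) -> []<>(~b | ~a)) & <>~a, u
2. ~(<>(~b | ~a) -> []<>(~b | ~a)), u   [&-rule on 1]
3. <>~a, u   [&-rule on 1]
4. <>(~b | ~a), u   [~->-rule on 2]
5. ~[]<>(~b | ~a), u   [~->-rule on 2]
6. ~a, v   [<>-rule on 3: fresh world v, uRv]
7. ~b | ~a, w   [<>-rule on 4: fresh world w, uRw]
8. ~a, w   [|-rule on 7 (branches; this branch)]
9. ~<>(~b | ~a), x   [~[]-rule on 5: fresh world x, uRx]
10. ~(~b | ~a), u   [~<>-rule on 9 via xRu]
11. b, u   [~|-rule on 10]
12. a, u   [~|-rule on 10]
13. ~(~b | ~a), v   [~<>-rule on 9 via xRv]
14. b, v   [~|-rule on 13]
15. a, v   [~|-rule on 13]
Accessibility: uRu, uRv, uRw, uRx, vRu, vRv, vRw, vRx, wRu, wRv, wRw, wRx, xRu, xRv, xRw, xRx
Branch closes: a and ~a both at v.
Every branch closes (one shown): unsatisfiable in S5.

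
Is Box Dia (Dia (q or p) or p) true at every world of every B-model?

No, not valid

Tableau for the negation not Box Dia (Dia (q or p) or p):
1. not Box Dia (Dia (q or p) or p), u
2. not Dia (Dia (q or p) or p), v
3. not (Dia (q or p) or p), u
4. not Dia (q or p), u
5. not p, u
6. not (Dia (q or p) or p), v
7. not Dia (q or p), v
8. not p, v
9. not (q or p), u
10. not q, u
11. not (q or p), v
12. not q, v
Accessibility: uRu, uRv, vRu, vRv
The negation has an open branch (countermodel exists).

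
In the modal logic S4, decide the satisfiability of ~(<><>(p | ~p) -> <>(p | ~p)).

1. ~(<><>(p | ~p) -> <>(p | ~p)), u
2. <><>(p | ~p), u
3. ~<>(p | ~p), u
4. ~(p | ~p), u
5. ~p, u
6. p, u
Accessibility: uRu
Branch closes: p and ~p both at u.
(One branch shown.) All branches close.

Unsatisfiable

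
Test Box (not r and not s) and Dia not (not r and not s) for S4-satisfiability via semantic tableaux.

Unsatisfiable (every branch closes)

1. Box (not r and not s) and Dia not (not r and not s), u
2. Box (not r and not s), u   [and-rule on 1]
3. Dia not (not r and not s), u   [and-rule on 1]
4. not r and not s, u   [Box-rule on 2 via uRu]
5. not r, u   [and-rule on 4]
6. not s, u   [and-rule on 4]
7. not (not r and not s), v   [Dia-rule on 3: fresh world v, uRv]
8. not r and not s, v   [Box-rule on 2 via uRv]
9. not r, v   [and-rule on 8]
10. not s, v   [and-rule on 8]
11. s, v   [neg-and-rule on 7 (branches; this branch)]
Accessibility: uRu, uRv, vRv
Branch closes: s and not s both at v.
(One branch shown.) All branches close.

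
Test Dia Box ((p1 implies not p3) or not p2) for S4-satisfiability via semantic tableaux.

1. Dia Box ((p1 implies not p3) or not p2), w0
2. Box ((p1 implies not p3) or not p2), w1
3. (p1 implies not p3) or not p2, w1
4. not p2, w1
Accessibility: w0Rw0, w0Rw1, w1Rw1

Satisfiable (open branch found)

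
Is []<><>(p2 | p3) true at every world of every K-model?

Tableau for the negation ~[]<><>(p2 | p3):
1. ~[]<><>(p2 | p3), 0
2. ~<><>(p2 | p3), 1
Accessibility: 0R1
The negation has an open branch (countermodel exists).

Invalid (countermodel exists)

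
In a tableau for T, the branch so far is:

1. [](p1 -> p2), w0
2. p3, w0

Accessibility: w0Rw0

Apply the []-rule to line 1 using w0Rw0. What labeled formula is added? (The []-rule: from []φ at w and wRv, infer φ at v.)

p1 -> p2, w0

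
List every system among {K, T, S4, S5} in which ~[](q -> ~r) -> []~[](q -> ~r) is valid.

S4-tableau for the negation ~(~[](q -> ~r) -> []~[](q -> ~r)):
1. ~(~[](q -> ~r) -> []~[](q -> ~r)), w0
2. ~[](q -> ~r), w0   [~->-rule on 1]
3. ~[]~[](q -> ~r), w0   [~->-rule on 1]
4. ~(q -> ~r), w1   [~[]-rule on 2: fresh world w1, w0Rw1]
5. q, w1   [~->-rule on 4]
6. r, w1   [~->-rule on 4]
7. [](q -> ~r), w2   [~[]-rule on 3: fresh world w2, w0Rw2]
8. q -> ~r, w2   [[]-rule on 7 via w2Rw2]
9. ~r, w2   [->-rule on 8 (branches; this branch)]
Accessibility: w0Rw0, w0Rw1, w0Rw2, w1Rw1, w2Rw2
Complete open branch: countermodel on an S4-frame, so not valid in S4, nor in K, T (the same frame is also a K-frame and a T-frame).
S5-tableau for the negation ~(~[](q -> ~r) -> []~[](q -> ~r)):
1. ~(~[](q -> ~r) -> []~[](q -> ~r)), w0
2. ~[](q -> ~r), w0   [~->-rule on 1]
3. ~[]~[](q -> ~r), w0   [~->-rule on 1]
4. ~(q -> ~r), w1   [~[]-rule on 2: fresh world w1, w0Rw1]
5. q, w1   [~->-rule on 4]
6. r, w1   [~->-rule on 4]
7. [](q -> ~r), w2   [~[]-rule on 3: fresh world w2, w0Rw2]
8. q -> ~r, w0   [[]-rule on 7 via w2Rw0]
9. q -> ~r, w1   [[]-rule on 7 via w2Rw1]
10. q -> ~r, w2   [[]-rule on 7 via w2Rw2]
11. ~r, w0   [->-rule on 8 (branches; this branch)]
12. ~r, w1   [->-rule on 9 (branches; this branch)]
Accessibility: w0Rw0, w0Rw1, w0Rw2, w1Rw0, w1Rw1, w1Rw2, w2Rw0, w2Rw1, w2Rw2
Branch closes: r and ~r both at w1.
Every branch closes (one shown): valid in S5.

S5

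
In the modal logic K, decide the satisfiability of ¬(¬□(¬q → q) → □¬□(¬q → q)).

1. ¬(¬□(¬q → q) → □¬□(¬q → q)), u
2. ¬□(¬q → q), u
3. ¬□¬□(¬q → q), u
4. ¬(¬q → q), v
5. ¬q, v
6. □(¬q → q), w
Accessibility: uRv, uRw

Yes, satisfiable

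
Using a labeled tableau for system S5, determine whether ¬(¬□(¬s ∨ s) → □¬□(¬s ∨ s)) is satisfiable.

1. ¬(¬□(¬s ∨ s) → □¬□(¬s ∨ s)), u
2. ¬□(¬s ∨ s), u
3. ¬□¬□(¬s ∨ s), u
4. ¬(¬s ∨ s), v
5. s, v
6. ¬s, v
Accessibility: uRu, uRv, vRu, vRv
Branch closes: s and ¬s both at v.
(One branch shown.) All branches close.

No, unsatisfiable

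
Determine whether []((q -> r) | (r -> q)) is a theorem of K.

Tableau for the negation ~[]((q -> r) | (r -> q)):
1. ~[]((q -> r) | (r -> q)), u
2. ~((q -> r) | (r -> q)), v
3. ~(q -> r), v
4. ~(r -> q), v
5. q, v
6. ~r, v
7. r, v
8. ~q, v
Accessibility: uRv
Branch closes: r and ~r both at v.
All branches of the negation close; one closing branch shown above.

Valid in K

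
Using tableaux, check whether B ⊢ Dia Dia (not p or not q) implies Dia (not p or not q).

No, not valid

Tableau for the negation not (Dia Dia (not p or not q) implies Dia (not p or not q)):
1. not (Dia Dia (not p or not q) implies Dia (not p or not q)), u
2. Dia Dia (not p or not q), u
3. not Dia (not p or not q), u
4. not (not p or not q), u
5. p, u
6. q, u
7. Dia (not p or not q), v
8. not (not p or not q), v
9. p, v
10. q, v
11. not p or not q, w
12. not q, w
Accessibility: uRu, uRv, vRu, vRv, vRw, wRv, wRw
The negation has an open branch (countermodel exists).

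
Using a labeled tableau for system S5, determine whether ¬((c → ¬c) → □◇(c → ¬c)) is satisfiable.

1. ¬((c → ¬c) → □◇(c → ¬c)), w0
2. c → ¬c, w0   [¬→-rule on 1]
3. ¬□◇(c → ¬c), w0   [¬→-rule on 1]
4. ¬c, w0   [→-rule on 2 (branches; this branch)]
5. ¬◇(c → ¬c), w1   [¬□-rule on 3: fresh world w1, w0Rw1]
6. ¬(c → ¬c), w0   [¬◇-rule on 5 via w1Rw0]
7. c, w0   [¬→-rule on 6]
Accessibility: w0Rw0, w0Rw1, w1Rw0, w1Rw1
Branch closes: c and ¬c both at w0.
All branches of the tableau close; one closing branch shown above.

No, unsatisfiable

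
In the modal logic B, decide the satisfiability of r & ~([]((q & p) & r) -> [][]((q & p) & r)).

1. r & ~([]((q & p) & r) -> [][]((q & p) & r)), u
2. r, u
3. ~([]((q & p) & r) -> [][]((q & p) & r)), u
4. []((q & p) & r), u
5. ~[][]((q & p) & r), u
6. (q & p) & r, u
7. q & p, u
8. q, u
9. p, u
10. ~[]((q & p) & r), v
11. (q & p) & r, v
12. q & p, v
13. r, v
14. q, v
15. p, v
16. ~((q & p) & r), w
17. ~r, w
Accessibility: uRu, uRv, vRu, vRv, vRw, wRv, wRw

Yes, satisfiable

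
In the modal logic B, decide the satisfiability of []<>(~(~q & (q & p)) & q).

Satisfiable (open branch found)

1. []<>(~(~q & (q & p)) & q), u
2. <>(~(~q & (q & p)) & q), u
3. ~(~q & (q & p)) & q, v
4. ~(~q & (q & p)), v
5. q, v
6. <>(~(~q & (q & p)) & q), v
7. ~(q & p), v
8. ~p, v
9. ~(~q & (q & p)) & q, w
10. ~(~q & (q & p)), w
11. q, w
12. ~(q & p), w
13. ~p, w
Accessibility: uRu, uRv, vRu, vRv, vRw, wRv, wRw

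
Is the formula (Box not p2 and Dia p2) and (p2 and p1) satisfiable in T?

1. (Box not p2 and Dia p2) and (p2 and p1), u
2. Box not p2 and Dia p2, u
3. p2 and p1, u
4. Box not p2, u
5. Dia p2, u
6. p2, u
7. p1, u
8. not p2, u
Accessibility: uRu
Branch closes: p2 and not p2 both at u.
Every branch closes; the branch above is one of them.

Unsatisfiable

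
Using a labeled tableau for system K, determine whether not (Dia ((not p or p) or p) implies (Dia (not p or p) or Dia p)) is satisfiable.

Unsatisfiable (every branch closes)

1. not (Dia ((not p or p) or p) implies (Dia (not p or p) or Dia p)), 0
2. Dia ((not p or p) or p), 0
3. not (Dia (not p or p) or Dia p), 0
4. not Dia (not p or p), 0
5. not Dia p, 0
6. (not p or p) or p, 1
7. not (not p or p), 1
8. p, 1
9. not p, 1
Accessibility: 0R1
Branch closes: p and not p both at 1.
(One branch shown.) All branches close.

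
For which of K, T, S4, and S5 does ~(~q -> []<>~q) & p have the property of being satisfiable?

K, T, S4

S4-tableau for the formula:
1. ~(~q -> []<>~q) & p, 0
2. ~(~q -> []<>~q), 0   [&-rule on 1]
3. p, 0   [&-rule on 1]
4. ~q, 0   [~->-rule on 2]
5. ~[]<>~q, 0   [~->-rule on 2]
6. ~<>~q, 1   [~[]-rule on 5: fresh world 1, 0R1]
7. q, 1   [~<>-rule on 6 via 1R1]
Accessibility: 0R0, 0R1, 1R1
Complete open branch: satisfiable in S4, hence also in K, T (this S4-model is also a K-model and a T-model).
S5-tableau for the formula:
1. ~(~q -> []<>~q) & p, 0
2. ~(~q -> []<>~q), 0   [&-rule on 1]
3. p, 0   [&-rule on 1]
4. ~q, 0   [~->-rule on 2]
5. ~[]<>~q, 0   [~->-rule on 2]
6. ~<>~q, 1   [~[]-rule on 5: fresh world 1, 0R1]
7. q, 0   [~<>-rule on 6 via 1R0]
Accessibility: 0R0, 0R1, 1R0, 1R1
Branch closes: q and ~q both at 0.
Every branch closes (one shown): unsatisfiable in S5.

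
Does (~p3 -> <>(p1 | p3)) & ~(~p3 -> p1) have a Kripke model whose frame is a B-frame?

1. (~p3 -> <>(p1 | p3)) & ~(~p3 -> p1), w0
2. ~p3 -> <>(p1 | p3), w0
3. ~(~p3 -> p1), w0
4. ~p3, w0
5. ~p1, w0
6. <>(p1 | p3), w0
7. p1 | p3, w1
8. p3, w1
Accessibility: w0Rw0, w0Rw1, w1Rw0, w1Rw1

Satisfiable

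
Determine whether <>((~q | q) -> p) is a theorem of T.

Invalid (countermodel exists)

Tableau for the negation ~<>((~q | q) -> p):
1. ~<>((~q | q) -> p), w0
2. ~((~q | q) -> p), w0
3. ~q | q, w0
4. ~p, w0
5. q, w0
Accessibility: w0Rw0
The negation has an open branch (countermodel exists).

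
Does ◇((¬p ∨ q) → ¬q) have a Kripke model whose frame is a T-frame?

Satisfiable

1. ◇((¬p ∨ q) → ¬q), 0
2. (¬p ∨ q) → ¬q, 1
3. ¬q, 1
Accessibility: 0R0, 0R1, 1R1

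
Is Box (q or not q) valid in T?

Tableau for the negation not Box (q or not q):
1. not Box (q or not q), u
2. not (q or not q), v
3. not q, v
4. q, v
Accessibility: uRu, uRv, vRv
Branch closes: q and not q both at v.
All branches of the negation close; one closing branch shown above.

Yes, valid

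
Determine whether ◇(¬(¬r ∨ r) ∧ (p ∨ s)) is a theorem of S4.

Tableau for the negation ¬◇(¬(¬r ∨ r) ∧ (p ∨ s)):
1. ¬◇(¬(¬r ∨ r) ∧ (p ∨ s)), 0
2. ¬(¬(¬r ∨ r) ∧ (p ∨ s)), 0
3. ¬(p ∨ s), 0
4. ¬p, 0
5. ¬s, 0
Accessibility: 0R0
The negation has an open branch (countermodel exists).

No, not valid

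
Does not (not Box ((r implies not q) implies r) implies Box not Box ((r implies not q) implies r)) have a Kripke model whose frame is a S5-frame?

Unsatisfiable

1. not (not Box ((r implies not q) implies r) implies Box not Box ((r implies not q) implies r)), w0
2. not Box ((r implies not q) implies r), w0   [neg-implies-rule on 1]
3. not Box not Box ((r implies not q) implies r), w0   [neg-implies-rule on 1]
4. not ((r implies not q) implies r), w1   [neg-Box-rule on 2: fresh world w1, w0Rw1]
5. r implies not q, w1   [neg-implies-rule on 4]
6. not r, w1   [neg-implies-rule on 4]
7. not q, w1   [implies-rule on 5 (branches; this branch)]
8. Box ((r implies not q) implies r), w2   [neg-Box-rule on 3: fresh world w2, w0Rw2]
9. (r implies not q) implies r, w0   [Box-rule on 8 via w2Rw0]
10. (r implies not q) implies r, w1   [Box-rule on 8 via w2Rw1]
11. (r implies not q) implies r, w2   [Box-rule on 8 via w2Rw2]
12. not (r implies not q), w0   [implies-rule on 9 (branches; this branch)]
13. r, w0   [neg-implies-rule on 12]
14. q, w0   [neg-implies-rule on 12]
15. not (r implies not q), w1   [implies-rule on 10 (branches; this branch)]
16. r, w1   [neg-implies-rule on 15]
17. q, w1   [neg-implies-rule on 15]
Accessibility: w0Rw0, w0Rw1, w0Rw2, w1Rw0, w1Rw1, w1Rw2, w2Rw0, w2Rw1, w2Rw2
Branch closes: r and not r both at w1.
(One branch shown.) All branches close.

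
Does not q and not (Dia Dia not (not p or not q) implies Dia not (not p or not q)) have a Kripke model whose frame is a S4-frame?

1. not q and not (Dia Dia not (not p or not q) implies Dia not (not p or not q)), u
2. not q, u   [and-rule on 1]
3. not (Dia Dia not (not p or not q) implies Dia not (not p or not q)), u   [and-rule on 1]
4. Dia Dia not (not p or not q), u   [neg-implies-rule on 3]
5. not Dia not (not p or not q), u   [neg-implies-rule on 3]
6. not p or not q, u   [neg-Dia-rule on 5 via uRu]
7. Dia not (not p or not q), v   [Dia-rule on 4: fresh world v, uRv]
8. not p or not q, v   [neg-Dia-rule on 5 via uRv]
9. not q, v   [or-rule on 8 (branches; this branch)]
10. not (not p or not q), w   [Dia-rule on 7: fresh world w, vRw]
11. p, w   [neg-or-rule on 10]
12. q, w   [neg-or-rule on 10]
13. not p or not q, w   [neg-Dia-rule on 5 via uRw]
14. not q, w   [or-rule on 13 (branches; this branch)]
Accessibility: uRu, uRv, uRw, vRv, vRw, wRw
Branch closes: q and not q both at w.
All branches of the tableau close; one closing branch shown above.

Unsatisfiable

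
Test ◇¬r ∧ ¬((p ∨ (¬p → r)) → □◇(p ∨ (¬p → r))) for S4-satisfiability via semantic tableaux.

Satisfiable (open branch found)

1. ◇¬r ∧ ¬((p ∨ (¬p → r)) → □◇(p ∨ (¬p → r))), 0
2. ◇¬r, 0
3. ¬((p ∨ (¬p → r)) → □◇(p ∨ (¬p → r))), 0
4. p ∨ (¬p → r), 0
5. ¬□◇(p ∨ (¬p → r)), 0
6. ¬p → r, 0
7. r, 0
8. ¬r, 1
9. ¬◇(p ∨ (¬p → r)), 2
10. ¬(p ∨ (¬p → r)), 2
11. ¬p, 2
12. ¬(¬p → r), 2
13. ¬r, 2
Accessibility: 0R0, 0R1, 0R2, 1R1, 2R2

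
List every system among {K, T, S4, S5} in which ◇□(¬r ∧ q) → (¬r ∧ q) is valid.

S5

S5-tableau for the negation ¬(◇□(¬r ∧ q) → (¬r ∧ q)):
1. ¬(◇□(¬r ∧ q) → (¬r ∧ q)), 0
2. ◇□(¬r ∧ q), 0
3. ¬(¬r ∧ q), 0
4. ¬q, 0
5. □(¬r ∧ q), 1
6. ¬r ∧ q, 0
7. ¬r, 0
8. q, 0
Accessibility: 0R0, 0R1, 1R0, 1R1
Branch closes: q and ¬q both at 0.
Every branch closes (one shown): valid in S5.
S4-tableau for the negation ¬(◇□(¬r ∧ q) → (¬r ∧ q)):
1. ¬(◇□(¬r ∧ q) → (¬r ∧ q)), 0
2. ◇□(¬r ∧ q), 0
3. ¬(¬r ∧ q), 0
4. ¬q, 0
5. □(¬r ∧ q), 1
6. ¬r ∧ q, 1
7. ¬r, 1
8. q, 1
Accessibility: 0R0, 0R1, 1R1
Complete open branch: countermodel on an S4-frame, so not valid in S4, nor in K, T (the same frame is also a K-frame and a T-frame).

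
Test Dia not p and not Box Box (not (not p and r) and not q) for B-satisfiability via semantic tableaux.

Yes, satisfiable

1. Dia not p and not Box Box (not (not p and r) and not q), u
2. Dia not p, u   [and-rule on 1]
3. not Box Box (not (not p and r) and not q), u   [and-rule on 1]
4. not p, v   [Dia-rule on 2: fresh world v, uRv]
5. not Box (not (not p and r) and not q), w   [neg-Box-rule on 3: fresh world w, uRw]
6. not (not (not p and r) and not q), x   [neg-Box-rule on 5: fresh world x, wRx]
7. q, x   [neg-and-rule on 6 (branches; this branch)]
Accessibility: uRu, uRv, uRw, vRu, vRv, wRu, wRw, wRx, xRw, xRx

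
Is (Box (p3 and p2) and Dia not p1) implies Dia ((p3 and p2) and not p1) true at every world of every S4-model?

Tableau for the negation not ((Box (p3 and p2) and Dia not p1) implies Dia ((p3 and p2) and not p1)):
1. not ((Box (p3 and p2) and Dia not p1) implies Dia ((p3 and p2) and not p1)), 0
2. Box (p3 and p2) and Dia not p1, 0
3. not Dia ((p3 and p2) and not p1), 0
4. Box (p3 and p2), 0
5. Dia not p1, 0
6. not ((p3 and p2) and not p1), 0
7. p3 and p2, 0
8. p3, 0
9. p2, 0
10. p1, 0
11. not p1, 1
12. not ((p3 and p2) and not p1), 1
13. p3 and p2, 1
14. p3, 1
15. p2, 1
16. not (p3 and p2), 1
17. not p2, 1
Accessibility: 0R0, 0R1, 1R1
Branch closes: p2 and not p2 both at 1.
All branches of the negation close; one closing branch shown above.

Yes, valid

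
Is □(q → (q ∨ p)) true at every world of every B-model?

Tableau for the negation ¬□(q → (q ∨ p)):
1. ¬□(q → (q ∨ p)), u
2. ¬(q → (q ∨ p)), v
3. q, v
4. ¬(q ∨ p), v
5. ¬q, v
6. ¬p, v
Accessibility: uRu, uRv, vRu, vRv
Branch closes: q and ¬q both at v.
Every branch of the negation's tableau closes; the branch above is one of them.

Yes, valid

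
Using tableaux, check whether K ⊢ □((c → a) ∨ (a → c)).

Valid

Tableau for the negation ¬□((c → a) ∨ (a → c)):
1. ¬□((c → a) ∨ (a → c)), 0
2. ¬((c → a) ∨ (a → c)), 1
3. ¬(c → a), 1
4. ¬(a → c), 1
5. c, 1
6. ¬a, 1
7. a, 1
8. ¬c, 1
Accessibility: 0R1
Branch closes: a and ¬a both at 1.
All branches of the negation close; one closing branch shown above.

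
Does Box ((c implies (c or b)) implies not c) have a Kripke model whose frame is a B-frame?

Yes, satisfiable

1. Box ((c implies (c or b)) implies not c), w0
2. (c implies (c or b)) implies not c, w0
3. not c, w0
Accessibility: w0Rw0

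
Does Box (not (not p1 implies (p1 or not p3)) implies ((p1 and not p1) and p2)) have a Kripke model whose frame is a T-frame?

1. Box (not (not p1 implies (p1 or not p3)) implies ((p1 and not p1) and p2)), w0
2. not (not p1 implies (p1 or not p3)) implies ((p1 and not p1) and p2), w0
3. not p1 implies (p1 or not p3), w0
4. p1 or not p3, w0
5. not p3, w0
Accessibility: w0Rw0

Yes, satisfiable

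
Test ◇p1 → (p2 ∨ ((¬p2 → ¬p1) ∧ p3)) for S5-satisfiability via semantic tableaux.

1. ◇p1 → (p2 ∨ ((¬p2 → ¬p1) ∧ p3)), 0
2. p2 ∨ ((¬p2 → ¬p1) ∧ p3), 0
3. (¬p2 → ¬p1) ∧ p3, 0
4. ¬p2 → ¬p1, 0
5. p3, 0
6. ¬p1, 0
Accessibility: 0R0

Yes, satisfiable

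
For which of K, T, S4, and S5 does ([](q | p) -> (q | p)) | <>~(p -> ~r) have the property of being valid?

K-tableau for the negation ~(([](q | p) -> (q | p)) | <>~(p -> ~r)):
1. ~(([](q | p) -> (q | p)) | <>~(p -> ~r)), 0
2. ~([](q | p) -> (q | p)), 0
3. ~<>~(p -> ~r), 0
4. [](q | p), 0
5. ~(q | p), 0
6. ~q, 0
7. ~p, 0
Complete open branch: countermodel on a K-frame, so not valid in K.
T-tableau for the negation ~(([](q | p) -> (q | p)) | <>~(p -> ~r)):
1. ~(([](q | p) -> (q | p)) | <>~(p -> ~r)), 0
2. ~([](q | p) -> (q | p)), 0
3. ~<>~(p -> ~r), 0
4. [](q | p), 0
5. ~(q | p), 0
6. ~q, 0
7. ~p, 0
8. p -> ~r, 0
9. q | p, 0
10. ~r, 0
11. p, 0
Accessibility: 0R0
Branch closes: p and ~p both at 0.
Every branch closes (one shown): valid in T, hence also in S4, S5 (every theorem of T is a theorem of S4 and S5).

T, S4, S5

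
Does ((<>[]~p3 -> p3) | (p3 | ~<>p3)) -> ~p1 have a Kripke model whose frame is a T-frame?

1. ((<>[]~p3 -> p3) | (p3 | ~<>p3)) -> ~p1, w0
2. ~p1, w0
Accessibility: w0Rw0

Satisfiable (open branch found)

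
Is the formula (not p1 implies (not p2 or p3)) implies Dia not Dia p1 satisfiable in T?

Yes, satisfiable

1. (not p1 implies (not p2 or p3)) implies Dia not Dia p1, 0
2. Dia not Dia p1, 0   [implies-rule on 1 (branches; this branch)]
3. not Dia p1, 1   [Dia-rule on 2: fresh world 1, 0R1]
4. not p1, 1   [neg-Dia-rule on 3 via 1R1]
Accessibility: 0R0, 0R1, 1R1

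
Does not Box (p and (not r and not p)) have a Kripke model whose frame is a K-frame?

Satisfiable (open branch found)

1. not Box (p and (not r and not p)), 0
2. not (p and (not r and not p)), 1
3. not (not r and not p), 1
4. p, 1
Accessibility: 0R1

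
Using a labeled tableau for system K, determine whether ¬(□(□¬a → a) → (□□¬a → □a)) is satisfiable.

Unsatisfiable

1. ¬(□(□¬a → a) → (□□¬a → □a)), u
2. □(□¬a → a), u   [¬→-rule on 1]
3. ¬(□□¬a → □a), u   [¬→-rule on 1]
4. □□¬a, u   [¬→-rule on 3]
5. ¬□a, u   [¬→-rule on 3]
6. ¬a, v   [¬□-rule on 5: fresh world v, uRv]
7. □¬a → a, v   [□-rule on 2 via uRv]
8. □¬a, v   [□-rule on 4 via uRv]
9. ¬□¬a, v   [→-rule on 7 (branches; this branch)]
10. a, w   [¬□-rule on 9: fresh world w, vRw]
11. ¬a, w   [□-rule on 8 via vRw]
Accessibility: uRv, vRw
Branch closes: a and ¬a both at w.
(One branch shown.) All branches close.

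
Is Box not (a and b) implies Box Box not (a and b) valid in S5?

Valid

Tableau for the negation not (Box not (a and b) implies Box Box not (a and b)):
1. not (Box not (a and b) implies Box Box not (a and b)), u
2. Box not (a and b), u   [neg-implies-rule on 1]
3. not Box Box not (a and b), u   [neg-implies-rule on 1]
4. not (a and b), u   [Box-rule on 2 via uRu]
5. not b, u   [neg-and-rule on 4 (branches; this branch)]
6. not Box not (a and b), v   [neg-Box-rule on 3: fresh world v, uRv]
7. not (a and b), v   [Box-rule on 2 via uRv]
8. not b, v   [neg-and-rule on 7 (branches; this branch)]
9. a and b, w   [neg-Box-rule on 6: fresh world w, vRw]
10. a, w   [and-rule on 9]
11. b, w   [and-rule on 9]
12. not (a and b), w   [Box-rule on 2 via uRw]
13. not b, w   [neg-and-rule on 12 (branches; this branch)]
Accessibility: uRu, uRv, uRw, vRu, vRv, vRw, wRu, wRv, wRw
Branch closes: b and not b both at w.
Every branch of the negation's tableau closes; the branch above is one of them.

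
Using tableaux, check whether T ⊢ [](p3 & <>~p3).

Tableau for the negation ~[](p3 & <>~p3):
1. ~[](p3 & <>~p3), u
2. ~(p3 & <>~p3), v
3. ~<>~p3, v
4. p3, v
Accessibility: uRu, uRv, vRv
The negation has an open branch (countermodel exists).

Not valid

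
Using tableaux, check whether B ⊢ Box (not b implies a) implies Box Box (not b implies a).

Not valid

Tableau for the negation not (Box (not b implies a) implies Box Box (not b implies a)):
1. not (Box (not b implies a) implies Box Box (not b implies a)), u
2. Box (not b implies a), u
3. not Box Box (not b implies a), u
4. not b implies a, u
5. a, u
6. not Box (not b implies a), v
7. not b implies a, v
8. a, v
9. not (not b implies a), w
10. not b, w
11. not a, w
Accessibility: uRu, uRv, vRu, vRv, vRw, wRv, wRw
The negation has an open branch (countermodel exists).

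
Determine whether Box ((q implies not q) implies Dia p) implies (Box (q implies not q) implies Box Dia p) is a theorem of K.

Tableau for the negation not (Box ((q implies not q) implies Dia p) implies (Box (q implies not q) implies Box Dia p)):
1. not (Box ((q implies not q) implies Dia p) implies (Box (q implies not q) implies Box Dia p)), u
2. Box ((q implies not q) implies Dia p), u   [neg-implies-rule on 1]
3. not (Box (q implies not q) implies Box Dia p), u   [neg-implies-rule on 1]
4. Box (q implies not q), u   [neg-implies-rule on 3]
5. not Box Dia p, u   [neg-implies-rule on 3]
6. not Dia p, v   [neg-Box-rule on 5: fresh world v, uRv]
7. (q implies not q) implies Dia p, v   [Box-rule on 2 via uRv]
8. q implies not q, v   [Box-rule on 4 via uRv]
9. Dia p, v   [implies-rule on 7 (branches; this branch)]
10. not q, v   [implies-rule on 8 (branches; this branch)]
11. p, w   [Dia-rule on 9: fresh world w, vRw]
12. not p, w   [neg-Dia-rule on 6 via vRw]
Accessibility: uRv, vRw
Branch closes: p and not p both at w.
All branches of the negation close; one closing branch shown above.

Valid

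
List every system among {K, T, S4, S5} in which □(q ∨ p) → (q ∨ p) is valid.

K-tableau for the negation ¬(□(q ∨ p) → (q ∨ p)):
1. ¬(□(q ∨ p) → (q ∨ p)), 0
2. □(q ∨ p), 0
3. ¬(q ∨ p), 0
4. ¬q, 0
5. ¬p, 0
Complete open branch: countermodel on a K-frame, so not valid in K.
T-tableau for the negation ¬(□(q ∨ p) → (q ∨ p)):
1. ¬(□(q ∨ p) → (q ∨ p)), 0
2. □(q ∨ p), 0
3. ¬(q ∨ p), 0
4. ¬q, 0
5. ¬p, 0
6. q ∨ p, 0
7. p, 0
Accessibility: 0R0
Branch closes: p and ¬p both at 0.
Every branch closes (one shown): valid in T, hence also in S4, S5 (every theorem of T is a theorem of S4 and S5).

T, S4, S5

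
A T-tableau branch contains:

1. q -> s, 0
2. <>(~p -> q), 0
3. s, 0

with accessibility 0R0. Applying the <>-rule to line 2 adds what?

a fresh world 1 with 0R1, and ~p -> q at 1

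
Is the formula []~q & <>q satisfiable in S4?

1. []~q & <>q, u
2. []~q, u   [&-rule on 1]
3. <>q, u   [&-rule on 1]
4. ~q, u   [[]-rule on 2 via uRu]
5. q, v   [<>-rule on 3: fresh world v, uRv]
6. ~q, v   [[]-rule on 2 via uRv]
Accessibility: uRu, uRv, vRv
Branch closes: q and ~q both at v.
Every branch closes; the branch above is one of them.

Unsatisfiable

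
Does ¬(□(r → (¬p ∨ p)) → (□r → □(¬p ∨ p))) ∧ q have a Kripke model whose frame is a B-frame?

No, unsatisfiable

1. ¬(□(r → (¬p ∨ p)) → (□r → □(¬p ∨ p))) ∧ q, 0
2. ¬(□(r → (¬p ∨ p)) → (□r → □(¬p ∨ p))), 0   [∧-rule on 1]
3. q, 0   [∧-rule on 1]
4. □(r → (¬p ∨ p)), 0   [¬→-rule on 2]
5. ¬(□r → □(¬p ∨ p)), 0   [¬→-rule on 2]
6. □r, 0   [¬→-rule on 5]
7. ¬□(¬p ∨ p), 0   [¬→-rule on 5]
8. r → (¬p ∨ p), 0   [□-rule on 4 via 0R0]
9. r, 0   [□-rule on 6 via 0R0]
10. ¬p ∨ p, 0   [→-rule on 8 (branches; this branch)]
11. p, 0   [∨-rule on 10 (branches; this branch)]
12. ¬(¬p ∨ p), 1   [¬□-rule on 7: fresh world 1, 0R1]
13. p, 1   [¬∨-rule on 12]
14. ¬p, 1   [¬∨-rule on 12]
Accessibility: 0R0, 0R1, 1R0, 1R1
Branch closes: p and ¬p both at 1.
(One branch shown.) All branches close.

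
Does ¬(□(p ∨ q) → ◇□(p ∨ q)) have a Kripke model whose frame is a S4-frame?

1. ¬(□(p ∨ q) → ◇□(p ∨ q)), 0
2. □(p ∨ q), 0   [¬→-rule on 1]
3. ¬◇□(p ∨ q), 0   [¬→-rule on 1]
4. p ∨ q, 0   [□-rule on 2 via 0R0]
5. ¬□(p ∨ q), 0   [¬◇-rule on 3 via 0R0]
6. q, 0   [∨-rule on 4 (branches; this branch)]
7. ¬(p ∨ q), 1   [¬□-rule on 5: fresh world 1, 0R1]
8. ¬p, 1   [¬∨-rule on 7]
9. ¬q, 1   [¬∨-rule on 7]
10. p ∨ q, 1   [□-rule on 2 via 0R1]
11. ¬□(p ∨ q), 1   [¬◇-rule on 3 via 0R1]
12. q, 1   [∨-rule on 10 (branches; this branch)]
Accessibility: 0R0, 0R1, 1R1
Branch closes: q and ¬q both at 1.
Every branch closes; the branch above is one of them.

No, unsatisfiable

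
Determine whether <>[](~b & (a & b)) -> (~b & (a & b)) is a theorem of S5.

Tableau for the negation ~(<>[](~b & (a & b)) -> (~b & (a & b))):
1. ~(<>[](~b & (a & b)) -> (~b & (a & b))), u
2. <>[](~b & (a & b)), u
3. ~(~b & (a & b)), u
4. ~(a & b), u
5. ~b, u
6. [](~b & (a & b)), v
7. ~b & (a & b), u
8. a & b, u
9. a, u
10. b, u
Accessibility: uRu, uRv, vRu, vRv
Branch closes: b and ~b both at u.
All branches of the negation close; one closing branch shown above.

Valid in S5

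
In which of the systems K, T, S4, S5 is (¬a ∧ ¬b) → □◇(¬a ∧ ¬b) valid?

S4-tableau for the negation ¬((¬a ∧ ¬b) → □◇(¬a ∧ ¬b)):
1. ¬((¬a ∧ ¬b) → □◇(¬a ∧ ¬b)), w0
2. ¬a ∧ ¬b, w0
3. ¬□◇(¬a ∧ ¬b), w0
4. ¬a, w0
5. ¬b, w0
6. ¬◇(¬a ∧ ¬b), w1
7. ¬(¬a ∧ ¬b), w1
8. b, w1
Accessibility: w0Rw0, w0Rw1, w1Rw1
Complete open branch: countermodel on an S4-frame, so not valid in S4, nor in K, T (the same frame is also a K-frame and a T-frame).
S5-tableau for the negation ¬((¬a ∧ ¬b) → □◇(¬a ∧ ¬b)):
1. ¬((¬a ∧ ¬b) → □◇(¬a ∧ ¬b)), w0
2. ¬a ∧ ¬b, w0
3. ¬□◇(¬a ∧ ¬b), w0
4. ¬a, w0
5. ¬b, w0
6. ¬◇(¬a ∧ ¬b), w1
7. ¬(¬a ∧ ¬b), w0
8. ¬(¬a ∧ ¬b), w1
9. b, w0
Accessibility: w0Rw0, w0Rw1, w1Rw0, w1Rw1
Branch closes: b and ¬b both at w0.
Every branch closes (one shown): valid in S5.

S5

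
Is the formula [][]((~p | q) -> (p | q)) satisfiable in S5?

1. [][]((~p | q) -> (p | q)), 0
2. []((~p | q) -> (p | q)), 0
3. (~p | q) -> (p | q), 0
4. p | q, 0
5. q, 0
Accessibility: 0R0

Satisfiable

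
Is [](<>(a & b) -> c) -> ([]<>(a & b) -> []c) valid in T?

Tableau for the negation ~([](<>(a & b) -> c) -> ([]<>(a & b) -> []c)):
1. ~([](<>(a & b) -> c) -> ([]<>(a & b) -> []c)), u
2. [](<>(a & b) -> c), u
3. ~([]<>(a & b) -> []c), u
4. []<>(a & b), u
5. ~[]c, u
6. <>(a & b) -> c, u
7. <>(a & b), u
8. c, u
9. ~c, v
10. <>(a & b) -> c, v
11. <>(a & b), v
12. ~<>(a & b), v
13. ~(a & b), v
14. ~b, v
15. a & b, w
16. a, w
17. b, w
18. <>(a & b) -> c, w
19. <>(a & b), w
20. c, w
21. a & b, x
22. a, x
23. b, x
24. ~(a & b), x
25. ~b, x
Accessibility: uRu, uRv, uRw, vRv, vRx, wRw, xRx
Branch closes: b and ~b both at x.
All branches of the negation close; one closing branch shown above.

Valid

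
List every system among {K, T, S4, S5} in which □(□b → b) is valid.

K-tableau for the negation ¬□(□b → b):
1. ¬□(□b → b), 0
2. ¬(□b → b), 1
3. □b, 1
4. ¬b, 1
Accessibility: 0R1
Complete open branch: countermodel on a K-frame, so not valid in K.
T-tableau for the negation ¬□(□b → b):
1. ¬□(□b → b), 0
2. ¬(□b → b), 1
3. □b, 1
4. ¬b, 1
5. b, 1
Accessibility: 0R0, 0R1, 1R1
Branch closes: b and ¬b both at 1.
Every branch closes (one shown): valid in T, hence also in S4, S5 (every theorem of T is a theorem of S4 and S5).

T, S4, S5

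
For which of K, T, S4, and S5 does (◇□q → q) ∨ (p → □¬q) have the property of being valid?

S5-tableau for the negation ¬((◇□q → q) ∨ (p → □¬q)):
1. ¬((◇□q → q) ∨ (p → □¬q)), w0
2. ¬(◇□q → q), w0
3. ¬(p → □¬q), w0
4. ◇□q, w0
5. ¬q, w0
6. p, w0
7. ¬□¬q, w0
8. □q, w1
9. q, w0
Accessibility: w0Rw0, w0Rw1, w1Rw0, w1Rw1
Branch closes: q and ¬q both at w0.
Every branch closes (one shown): valid in S5.
S4-tableau for the negation ¬((◇□q → q) ∨ (p → □¬q)):
1. ¬((◇□q → q) ∨ (p → □¬q)), w0
2. ¬(◇□q → q), w0
3. ¬(p → □¬q), w0
4. ◇□q, w0
5. ¬q, w0
6. p, w0
7. ¬□¬q, w0
8. □q, w1
9. q, w1
10. q, w2
Accessibility: w0Rw0, w0Rw1, w0Rw2, w1Rw1, w2Rw2
Complete open branch: countermodel on an S4-frame, so not valid in S4, nor in K, T (the same frame is also a K-frame and a T-frame).

S5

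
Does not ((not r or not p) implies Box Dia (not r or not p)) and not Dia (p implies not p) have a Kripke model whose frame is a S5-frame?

Unsatisfiable

1. not ((not r or not p) implies Box Dia (not r or not p)) and not Dia (p implies not p), w0
2. not ((not r or not p) implies Box Dia (not r or not p)), w0
3. not Dia (p implies not p), w0
4. not r or not p, w0
5. not Box Dia (not r or not p), w0
6. not (p implies not p), w0
7. p, w0
8. not r, w0
9. not Dia (not r or not p), w1
10. not (p implies not p), w1
11. p, w1
12. not (not r or not p), w0
13. r, w0
Accessibility: w0Rw0, w0Rw1, w1Rw0, w1Rw1
Branch closes: r and not r both at w0.
All branches of the tableau close; one closing branch shown above.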